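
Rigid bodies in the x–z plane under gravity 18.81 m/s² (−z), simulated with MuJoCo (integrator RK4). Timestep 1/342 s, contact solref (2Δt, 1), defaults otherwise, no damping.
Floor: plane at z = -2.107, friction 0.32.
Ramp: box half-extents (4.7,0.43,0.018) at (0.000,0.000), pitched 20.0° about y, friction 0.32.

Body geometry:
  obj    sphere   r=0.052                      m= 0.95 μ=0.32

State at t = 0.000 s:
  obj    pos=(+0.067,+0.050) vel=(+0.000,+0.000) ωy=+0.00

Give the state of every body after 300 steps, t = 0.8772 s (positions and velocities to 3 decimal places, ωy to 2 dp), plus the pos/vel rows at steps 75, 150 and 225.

State at t = 0.8772 s:
  obj    pos=(+1.728,-0.555) vel=(+3.788,-1.379) ωy=+77.51

Key-timestep trajectory:
   step    t(s)  obj.x    obj.z    obj.vx   obj.vz 
     75  0.2193   +0.171  +0.012  +0.947  -0.345
    150  0.4386   +0.482  -0.101  +1.894  -0.689
    225  0.6579   +1.002  -0.290  +2.841  -1.034


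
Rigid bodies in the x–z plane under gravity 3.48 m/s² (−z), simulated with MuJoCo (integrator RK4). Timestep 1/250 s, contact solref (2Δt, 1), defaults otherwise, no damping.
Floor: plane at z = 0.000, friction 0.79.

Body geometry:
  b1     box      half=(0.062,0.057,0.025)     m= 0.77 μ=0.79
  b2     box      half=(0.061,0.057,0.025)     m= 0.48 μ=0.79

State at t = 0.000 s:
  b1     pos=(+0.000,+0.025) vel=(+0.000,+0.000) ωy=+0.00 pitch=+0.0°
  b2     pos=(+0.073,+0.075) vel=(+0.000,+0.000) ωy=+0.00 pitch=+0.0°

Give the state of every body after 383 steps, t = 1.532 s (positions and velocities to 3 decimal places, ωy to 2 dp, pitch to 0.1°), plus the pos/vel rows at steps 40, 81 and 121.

State at t = 1.532 s:
  b1     pos=(+0.000,+0.025) vel=(+0.000,+0.000) ωy=+0.00 pitch=+0.0°
  b2     pos=(+0.087,+0.060) vel=(+0.000,+0.000) ωy=+0.00 pitch=+44.0°

Key-timestep trajectory:
   step    t(s)  b1.x    b1.z    b1.vx   b1.vz   b2.x    b2.z    b2.vx   b2.vz 
     40  0.1600   +0.000  +0.025  +0.000  +0.000   +0.079  +0.072  +0.071  -0.054
     81  0.3240   +0.000  +0.025  +0.000  +0.000   +0.092  +0.062  +0.053  +0.021
    121  0.4840   +0.000  +0.025  +0.000  +0.000   +0.090  +0.062  -0.070  -0.026


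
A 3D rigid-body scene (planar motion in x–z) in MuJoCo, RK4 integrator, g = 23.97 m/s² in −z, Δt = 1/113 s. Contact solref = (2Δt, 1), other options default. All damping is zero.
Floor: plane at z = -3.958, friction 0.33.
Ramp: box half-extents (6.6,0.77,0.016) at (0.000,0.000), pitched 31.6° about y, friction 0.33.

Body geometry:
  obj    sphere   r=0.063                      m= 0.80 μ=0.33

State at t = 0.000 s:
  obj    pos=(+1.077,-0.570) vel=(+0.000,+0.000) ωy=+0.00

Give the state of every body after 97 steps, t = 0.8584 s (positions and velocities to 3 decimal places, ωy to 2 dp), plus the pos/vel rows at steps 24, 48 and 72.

State at t = 0.8584 s:
  obj    pos=(+3.893,-2.302) vel=(+6.559,-4.035) ωy=+122.21

Key-timestep trajectory:
   step    t(s)  obj.x    obj.z    obj.vx   obj.vz 
     24  0.2124   +1.250  -0.676  +1.624  -0.999
     48  0.4248   +1.767  -0.994  +3.246  -1.997
     72  0.6372   +2.628  -1.524  +4.869  -2.995


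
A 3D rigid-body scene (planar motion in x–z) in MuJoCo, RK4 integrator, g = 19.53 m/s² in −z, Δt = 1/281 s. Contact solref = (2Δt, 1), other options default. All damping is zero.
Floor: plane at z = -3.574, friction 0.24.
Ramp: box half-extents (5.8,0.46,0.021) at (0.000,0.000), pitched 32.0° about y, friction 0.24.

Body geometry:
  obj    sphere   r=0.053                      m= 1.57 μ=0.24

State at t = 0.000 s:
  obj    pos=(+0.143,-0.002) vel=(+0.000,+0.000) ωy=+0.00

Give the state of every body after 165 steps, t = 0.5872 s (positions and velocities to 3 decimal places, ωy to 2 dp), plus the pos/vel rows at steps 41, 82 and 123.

State at t = 0.5872 s:
  obj    pos=(+1.224,-0.678) vel=(+3.682,-2.300) ωy=+81.87

Key-timestep trajectory:
   step    t(s)  obj.x    obj.z    obj.vx   obj.vz 
     41  0.1459   +0.210  -0.044  +0.915  -0.572
     82  0.2918   +0.410  -0.169  +1.830  -1.143
    123  0.4377   +0.744  -0.377  +2.745  -1.715


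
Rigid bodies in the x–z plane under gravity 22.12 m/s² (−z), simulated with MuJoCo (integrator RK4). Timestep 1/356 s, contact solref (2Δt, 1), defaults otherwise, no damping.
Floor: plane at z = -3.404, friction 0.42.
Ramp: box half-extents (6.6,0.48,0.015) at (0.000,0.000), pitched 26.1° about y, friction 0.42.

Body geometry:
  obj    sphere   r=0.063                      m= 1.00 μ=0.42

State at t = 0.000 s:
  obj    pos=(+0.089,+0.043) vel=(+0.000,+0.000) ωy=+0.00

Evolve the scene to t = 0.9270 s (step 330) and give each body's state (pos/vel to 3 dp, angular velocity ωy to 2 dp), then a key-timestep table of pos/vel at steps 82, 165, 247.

State at t = 0.9270 s:
  obj    pos=(+2.771,-1.271) vel=(+5.786,-2.835) ωy=+102.27

Key-timestep trajectory:
   step    t(s)  obj.x    obj.z    obj.vx   obj.vz 
     82  0.2303   +0.255  -0.038  +1.438  -0.704
    165  0.4635   +0.760  -0.285  +2.893  -1.417
    247  0.6938   +1.592  -0.693  +4.331  -2.122


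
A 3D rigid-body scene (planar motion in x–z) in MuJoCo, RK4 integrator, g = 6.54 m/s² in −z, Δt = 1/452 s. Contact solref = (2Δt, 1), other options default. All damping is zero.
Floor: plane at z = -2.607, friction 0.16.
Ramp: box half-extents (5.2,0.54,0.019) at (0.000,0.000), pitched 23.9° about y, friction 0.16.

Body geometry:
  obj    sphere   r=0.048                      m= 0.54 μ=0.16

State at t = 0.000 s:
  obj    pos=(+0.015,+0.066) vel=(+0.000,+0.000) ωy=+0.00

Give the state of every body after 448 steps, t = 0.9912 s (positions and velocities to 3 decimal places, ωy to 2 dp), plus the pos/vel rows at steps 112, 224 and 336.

State at t = 0.9912 s:
  obj    pos=(+0.865,-0.310) vel=(+1.715,-0.760) ωy=+39.07

Key-timestep trajectory:
   step    t(s)  obj.x    obj.z    obj.vx   obj.vz 
    112  0.2478   +0.068  +0.043  +0.429  -0.190
    224  0.4956   +0.228  -0.028  +0.858  -0.380
    336  0.7434   +0.493  -0.145  +1.286  -0.570


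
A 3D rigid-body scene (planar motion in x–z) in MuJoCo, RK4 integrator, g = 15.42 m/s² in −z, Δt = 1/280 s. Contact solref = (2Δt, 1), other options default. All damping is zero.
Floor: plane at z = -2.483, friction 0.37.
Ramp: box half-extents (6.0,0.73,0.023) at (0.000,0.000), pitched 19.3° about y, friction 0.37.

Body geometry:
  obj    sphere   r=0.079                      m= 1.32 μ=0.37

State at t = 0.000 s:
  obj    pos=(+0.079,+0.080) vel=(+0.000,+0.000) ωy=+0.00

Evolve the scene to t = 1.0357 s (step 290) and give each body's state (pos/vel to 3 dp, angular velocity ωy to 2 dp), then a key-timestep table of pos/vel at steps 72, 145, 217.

State at t = 1.0357 s:
  obj    pos=(+1.922,-0.565) vel=(+3.559,-1.246) ωy=+47.72

Key-timestep trajectory:
   step    t(s)  obj.x    obj.z    obj.vx   obj.vz 
     72  0.2571   +0.193  +0.041  +0.884  -0.309
    145  0.5179   +0.540  -0.081  +1.779  -0.623
    217  0.7750   +1.111  -0.281  +2.663  -0.933


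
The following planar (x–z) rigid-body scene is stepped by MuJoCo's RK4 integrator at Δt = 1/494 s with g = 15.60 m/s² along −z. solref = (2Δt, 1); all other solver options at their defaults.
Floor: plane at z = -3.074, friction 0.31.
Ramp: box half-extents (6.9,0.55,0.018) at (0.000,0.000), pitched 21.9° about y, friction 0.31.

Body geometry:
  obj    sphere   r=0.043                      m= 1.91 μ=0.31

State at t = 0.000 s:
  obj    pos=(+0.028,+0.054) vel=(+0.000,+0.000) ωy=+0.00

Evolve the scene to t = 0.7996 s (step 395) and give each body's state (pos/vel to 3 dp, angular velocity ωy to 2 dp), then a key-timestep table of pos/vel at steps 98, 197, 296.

State at t = 0.7996 s:
  obj    pos=(+1.261,-0.441) vel=(+3.083,-1.240) ωy=+77.28

Key-timestep trajectory:
   step    t(s)  obj.x    obj.z    obj.vx   obj.vz 
     98  0.1984   +0.104  +0.024  +0.765  -0.308
    197  0.3988   +0.335  -0.069  +1.538  -0.618
    296  0.5992   +0.720  -0.224  +2.311  -0.929


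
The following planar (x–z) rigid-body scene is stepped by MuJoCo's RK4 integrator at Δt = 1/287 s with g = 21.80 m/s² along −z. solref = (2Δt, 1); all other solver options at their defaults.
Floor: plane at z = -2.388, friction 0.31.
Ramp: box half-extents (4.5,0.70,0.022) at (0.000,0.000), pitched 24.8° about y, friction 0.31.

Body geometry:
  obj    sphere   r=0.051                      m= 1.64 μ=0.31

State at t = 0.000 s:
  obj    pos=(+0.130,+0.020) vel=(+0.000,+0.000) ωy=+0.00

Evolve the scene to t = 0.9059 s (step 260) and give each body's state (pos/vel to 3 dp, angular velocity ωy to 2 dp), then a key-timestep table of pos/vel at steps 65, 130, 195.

State at t = 0.9059 s:
  obj    pos=(+2.563,-1.104) vel=(+5.371,-2.482) ωy=+116.01

Key-timestep trajectory:
   step    t(s)  obj.x    obj.z    obj.vx   obj.vz 
     65  0.2265   +0.282  -0.050  +1.343  -0.621
    130  0.4530   +0.738  -0.261  +2.686  -1.241
    195  0.6794   +1.499  -0.612  +4.029  -1.861


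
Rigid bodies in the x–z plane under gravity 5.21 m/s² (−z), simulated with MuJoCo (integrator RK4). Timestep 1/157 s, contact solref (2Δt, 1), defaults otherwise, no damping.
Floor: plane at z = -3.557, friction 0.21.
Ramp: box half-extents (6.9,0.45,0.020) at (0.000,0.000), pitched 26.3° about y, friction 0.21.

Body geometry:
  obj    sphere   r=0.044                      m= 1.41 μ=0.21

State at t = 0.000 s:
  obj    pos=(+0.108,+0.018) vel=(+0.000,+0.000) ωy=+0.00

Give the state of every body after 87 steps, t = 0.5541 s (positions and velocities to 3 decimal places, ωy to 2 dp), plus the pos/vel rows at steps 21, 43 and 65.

State at t = 0.5541 s:
  obj    pos=(+0.335,-0.094) vel=(+0.819,-0.405) ωy=+20.75

Key-timestep trajectory:
   step    t(s)  obj.x    obj.z    obj.vx   obj.vz 
     21  0.1338   +0.121  +0.011  +0.198  -0.098
     43  0.2739   +0.163  -0.009  +0.405  -0.200
     65  0.4140   +0.235  -0.045  +0.612  -0.303


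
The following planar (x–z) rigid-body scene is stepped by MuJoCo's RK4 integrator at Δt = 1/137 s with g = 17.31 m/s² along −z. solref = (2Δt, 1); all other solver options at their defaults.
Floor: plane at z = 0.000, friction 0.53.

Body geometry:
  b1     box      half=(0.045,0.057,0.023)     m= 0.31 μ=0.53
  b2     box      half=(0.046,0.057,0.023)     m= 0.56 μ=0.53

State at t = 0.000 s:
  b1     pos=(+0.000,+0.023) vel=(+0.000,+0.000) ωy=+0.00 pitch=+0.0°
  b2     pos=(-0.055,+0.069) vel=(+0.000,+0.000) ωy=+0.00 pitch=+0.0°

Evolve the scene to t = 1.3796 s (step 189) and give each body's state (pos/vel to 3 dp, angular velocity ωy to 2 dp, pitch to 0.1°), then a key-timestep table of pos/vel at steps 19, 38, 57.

State at t = 1.3796 s:
  b1     pos=(+0.000,+0.023) vel=(+0.000,+0.000) ωy=+0.00 pitch=+0.0°
  b2     pos=(-0.099,+0.046) vel=(+0.000,+0.000) ωy=+0.00 pitch=-90.0°

Key-timestep trajectory:
   step    t(s)  b1.x    b1.z    b1.vx   b1.vz   b2.x    b2.z    b2.vx   b2.vz 
     19  0.1387   +0.000  +0.023  +0.000  +0.000   -0.078  +0.048  -0.300  +0.115
     38  0.2774   +0.000  +0.023  +0.000  +0.000   -0.110  +0.050  +0.001  +0.004
     57  0.4161   +0.000  +0.023  +0.000  +0.000   -0.097  +0.047  -0.108  -0.040


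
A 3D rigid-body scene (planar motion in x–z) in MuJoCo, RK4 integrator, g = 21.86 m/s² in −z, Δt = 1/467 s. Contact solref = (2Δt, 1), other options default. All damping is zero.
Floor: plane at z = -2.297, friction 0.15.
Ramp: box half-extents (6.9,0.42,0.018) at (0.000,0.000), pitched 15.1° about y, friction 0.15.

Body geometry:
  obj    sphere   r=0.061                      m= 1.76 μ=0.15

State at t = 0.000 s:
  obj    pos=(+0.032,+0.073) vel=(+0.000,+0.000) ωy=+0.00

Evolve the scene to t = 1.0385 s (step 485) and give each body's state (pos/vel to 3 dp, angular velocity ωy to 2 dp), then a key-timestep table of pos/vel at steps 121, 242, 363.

State at t = 1.0385 s:
  obj    pos=(+2.150,-0.498) vel=(+4.079,-1.100) ωy=+69.25

Key-timestep trajectory:
   step    t(s)  obj.x    obj.z    obj.vx   obj.vz 
    121  0.2591   +0.164  +0.038  +1.018  -0.275
    242  0.5182   +0.559  -0.069  +2.035  -0.549
    363  0.7773   +1.219  -0.247  +3.053  -0.824


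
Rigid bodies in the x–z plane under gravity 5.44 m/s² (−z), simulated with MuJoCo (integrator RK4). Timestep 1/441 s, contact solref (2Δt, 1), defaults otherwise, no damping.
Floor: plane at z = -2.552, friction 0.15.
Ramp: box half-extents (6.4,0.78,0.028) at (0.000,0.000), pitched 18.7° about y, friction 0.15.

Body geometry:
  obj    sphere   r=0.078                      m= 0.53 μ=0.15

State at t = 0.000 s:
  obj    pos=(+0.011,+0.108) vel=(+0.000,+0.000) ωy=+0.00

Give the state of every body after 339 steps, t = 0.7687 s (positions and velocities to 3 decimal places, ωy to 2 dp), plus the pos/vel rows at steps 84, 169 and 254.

State at t = 0.7687 s:
  obj    pos=(+0.360,-0.010) vel=(+0.907,-0.307) ωy=+12.28

Key-timestep trajectory:
   step    t(s)  obj.x    obj.z    obj.vx   obj.vz 
     84  0.1905   +0.032  +0.101  +0.225  -0.076
    169  0.3832   +0.098  +0.079  +0.452  -0.153
    254  0.5760   +0.207  +0.042  +0.680  -0.230


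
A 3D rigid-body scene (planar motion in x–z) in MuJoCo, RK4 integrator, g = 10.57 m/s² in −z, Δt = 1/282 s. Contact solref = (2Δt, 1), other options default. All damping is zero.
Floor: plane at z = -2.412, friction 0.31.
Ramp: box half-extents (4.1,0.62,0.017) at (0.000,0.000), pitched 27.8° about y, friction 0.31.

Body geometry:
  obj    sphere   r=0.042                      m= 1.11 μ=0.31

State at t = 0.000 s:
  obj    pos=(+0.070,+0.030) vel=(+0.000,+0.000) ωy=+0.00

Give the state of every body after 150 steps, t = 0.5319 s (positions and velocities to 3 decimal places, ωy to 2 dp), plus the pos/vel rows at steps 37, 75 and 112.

State at t = 0.5319 s:
  obj    pos=(+0.511,-0.203) vel=(+1.657,-0.874) ωy=+44.58

Key-timestep trajectory:
   step    t(s)  obj.x    obj.z    obj.vx   obj.vz 
     37  0.1312   +0.097  +0.016  +0.409  -0.216
     75  0.2660   +0.180  -0.028  +0.828  -0.437
    112  0.3972   +0.316  -0.100  +1.237  -0.652


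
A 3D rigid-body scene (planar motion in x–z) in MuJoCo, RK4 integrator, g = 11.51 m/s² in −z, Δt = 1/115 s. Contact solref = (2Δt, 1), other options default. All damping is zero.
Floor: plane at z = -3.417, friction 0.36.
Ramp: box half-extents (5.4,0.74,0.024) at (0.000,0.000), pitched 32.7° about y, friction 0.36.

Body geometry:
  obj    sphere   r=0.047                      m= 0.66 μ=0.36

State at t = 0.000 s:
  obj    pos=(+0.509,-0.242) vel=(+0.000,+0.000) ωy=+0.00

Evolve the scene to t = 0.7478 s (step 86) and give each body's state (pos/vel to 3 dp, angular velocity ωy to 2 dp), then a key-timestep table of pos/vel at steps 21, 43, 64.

State at t = 0.7478 s:
  obj    pos=(+1.554,-0.913) vel=(+2.795,-1.794) ωy=+70.64

Key-timestep trajectory:
   step    t(s)  obj.x    obj.z    obj.vx   obj.vz 
     21  0.1826   +0.571  -0.282  +0.683  -0.438
     43  0.3739   +0.770  -0.410  +1.398  -0.897
     64  0.5565   +1.088  -0.614  +2.080  -1.335


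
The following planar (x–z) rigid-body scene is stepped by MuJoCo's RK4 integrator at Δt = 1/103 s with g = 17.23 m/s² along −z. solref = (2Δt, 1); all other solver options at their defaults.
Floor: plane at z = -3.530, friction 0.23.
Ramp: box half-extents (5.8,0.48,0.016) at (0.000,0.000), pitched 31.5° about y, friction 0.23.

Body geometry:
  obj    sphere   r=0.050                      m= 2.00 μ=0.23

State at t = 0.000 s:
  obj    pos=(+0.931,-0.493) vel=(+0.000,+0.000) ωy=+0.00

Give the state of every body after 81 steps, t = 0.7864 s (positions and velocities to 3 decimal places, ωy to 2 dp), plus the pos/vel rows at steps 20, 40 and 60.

State at t = 0.7864 s:
  obj    pos=(+2.627,-1.532) vel=(+4.312,-2.643) ωy=+101.06

Key-timestep trajectory:
   step    t(s)  obj.x    obj.z    obj.vx   obj.vz 
     20  0.1942   +1.035  -0.557  +1.065  -0.653
     40  0.3883   +1.345  -0.747  +2.130  -1.305
     60  0.5825   +1.862  -1.063  +3.194  -1.958


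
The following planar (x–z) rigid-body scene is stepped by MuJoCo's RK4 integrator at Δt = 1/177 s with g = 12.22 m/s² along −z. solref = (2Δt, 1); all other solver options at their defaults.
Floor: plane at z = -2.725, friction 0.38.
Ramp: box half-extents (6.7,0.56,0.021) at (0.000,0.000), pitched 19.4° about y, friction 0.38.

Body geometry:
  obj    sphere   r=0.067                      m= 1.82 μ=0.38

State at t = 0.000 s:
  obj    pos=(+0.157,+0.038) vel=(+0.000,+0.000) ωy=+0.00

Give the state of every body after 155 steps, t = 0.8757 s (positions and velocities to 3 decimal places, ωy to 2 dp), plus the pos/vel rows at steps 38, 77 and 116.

State at t = 0.8757 s:
  obj    pos=(+1.206,-0.331) vel=(+2.395,-0.843) ωy=+37.89

Key-timestep trajectory:
   step    t(s)  obj.x    obj.z    obj.vx   obj.vz 
     38  0.2147   +0.220  +0.016  +0.587  -0.207
     77  0.4350   +0.416  -0.053  +1.190  -0.419
    116  0.6554   +0.744  -0.169  +1.792  -0.631


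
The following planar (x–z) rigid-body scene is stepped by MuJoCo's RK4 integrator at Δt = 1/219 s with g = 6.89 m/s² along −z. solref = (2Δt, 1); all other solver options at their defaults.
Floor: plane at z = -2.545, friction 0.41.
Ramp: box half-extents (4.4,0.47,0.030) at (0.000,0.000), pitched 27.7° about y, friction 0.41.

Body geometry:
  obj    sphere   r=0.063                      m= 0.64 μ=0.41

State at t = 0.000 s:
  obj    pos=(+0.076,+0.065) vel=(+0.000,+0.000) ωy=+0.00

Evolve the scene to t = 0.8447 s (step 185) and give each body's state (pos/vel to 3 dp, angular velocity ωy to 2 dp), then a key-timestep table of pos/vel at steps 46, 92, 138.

State at t = 0.8447 s:
  obj    pos=(+0.799,-0.314) vel=(+1.711,-0.898) ωy=+30.67

Key-timestep trajectory:
   step    t(s)  obj.x    obj.z    obj.vx   obj.vz 
     46  0.2100   +0.121  +0.042  +0.426  -0.223
     92  0.4201   +0.255  -0.029  +0.851  -0.447
    138  0.6301   +0.478  -0.146  +1.276  -0.670


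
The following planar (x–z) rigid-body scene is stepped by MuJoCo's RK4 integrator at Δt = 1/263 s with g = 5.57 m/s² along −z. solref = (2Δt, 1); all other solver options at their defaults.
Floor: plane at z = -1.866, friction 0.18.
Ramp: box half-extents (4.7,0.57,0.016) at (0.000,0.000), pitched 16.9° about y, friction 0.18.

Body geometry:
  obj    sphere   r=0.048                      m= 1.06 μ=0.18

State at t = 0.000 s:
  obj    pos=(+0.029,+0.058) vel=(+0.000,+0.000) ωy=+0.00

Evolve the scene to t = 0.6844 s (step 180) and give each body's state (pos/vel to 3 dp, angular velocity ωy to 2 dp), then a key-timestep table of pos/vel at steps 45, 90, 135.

State at t = 0.6844 s:
  obj    pos=(+0.288,-0.021) vel=(+0.757,-0.230) ωy=+16.49

Key-timestep trajectory:
   step    t(s)  obj.x    obj.z    obj.vx   obj.vz 
     45  0.1711   +0.045  +0.053  +0.189  -0.058
     90  0.3422   +0.094  +0.038  +0.379  -0.115
    135  0.5133   +0.175  +0.014  +0.568  -0.173


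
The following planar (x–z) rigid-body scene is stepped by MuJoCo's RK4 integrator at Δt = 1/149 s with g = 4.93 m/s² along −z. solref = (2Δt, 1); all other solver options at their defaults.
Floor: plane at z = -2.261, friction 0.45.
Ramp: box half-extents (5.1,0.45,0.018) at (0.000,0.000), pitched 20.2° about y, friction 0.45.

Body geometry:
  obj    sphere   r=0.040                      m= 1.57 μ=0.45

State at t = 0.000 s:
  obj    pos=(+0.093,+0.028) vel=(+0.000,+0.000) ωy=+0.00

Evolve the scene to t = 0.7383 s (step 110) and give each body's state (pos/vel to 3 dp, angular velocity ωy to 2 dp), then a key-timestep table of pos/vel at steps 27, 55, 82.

State at t = 0.7383 s:
  obj    pos=(+0.404,-0.087) vel=(+0.842,-0.310) ωy=+22.43

Key-timestep trajectory:
   step    t(s)  obj.x    obj.z    obj.vx   obj.vz 
     27  0.1812   +0.112  +0.021  +0.207  -0.076
     55  0.3691   +0.171  -0.001  +0.421  -0.155
     82  0.5503   +0.266  -0.036  +0.628  -0.231


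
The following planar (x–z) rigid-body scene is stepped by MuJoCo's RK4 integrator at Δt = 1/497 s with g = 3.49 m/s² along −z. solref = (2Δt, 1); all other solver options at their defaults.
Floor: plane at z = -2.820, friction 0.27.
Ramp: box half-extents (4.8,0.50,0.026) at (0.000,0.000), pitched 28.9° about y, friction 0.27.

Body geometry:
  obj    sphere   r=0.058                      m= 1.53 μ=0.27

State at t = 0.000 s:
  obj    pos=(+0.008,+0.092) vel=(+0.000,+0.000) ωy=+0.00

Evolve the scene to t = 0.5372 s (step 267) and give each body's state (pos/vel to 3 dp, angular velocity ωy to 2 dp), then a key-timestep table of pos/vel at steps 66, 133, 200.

State at t = 0.5372 s:
  obj    pos=(+0.160,+0.008) vel=(+0.567,-0.313) ωy=+11.16

Key-timestep trajectory:
   step    t(s)  obj.x    obj.z    obj.vx   obj.vz 
     66  0.1328   +0.017  +0.086  +0.140  -0.077
    133  0.2676   +0.046  +0.071  +0.282  -0.156
    200  0.4024   +0.093  +0.044  +0.424  -0.234


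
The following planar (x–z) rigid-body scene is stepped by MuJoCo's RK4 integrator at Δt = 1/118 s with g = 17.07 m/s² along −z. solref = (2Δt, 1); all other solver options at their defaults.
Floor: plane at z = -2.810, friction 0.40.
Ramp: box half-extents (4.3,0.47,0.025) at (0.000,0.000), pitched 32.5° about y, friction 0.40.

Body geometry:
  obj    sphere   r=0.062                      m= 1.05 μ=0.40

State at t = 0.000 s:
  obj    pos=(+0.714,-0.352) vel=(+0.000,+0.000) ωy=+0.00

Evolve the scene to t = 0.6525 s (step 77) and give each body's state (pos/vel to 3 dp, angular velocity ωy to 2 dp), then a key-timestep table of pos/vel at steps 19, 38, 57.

State at t = 0.6525 s:
  obj    pos=(+1.891,-1.101) vel=(+3.605,-2.297) ωy=+68.93

Key-timestep trajectory:
   step    t(s)  obj.x    obj.z    obj.vx   obj.vz 
     19  0.1610   +0.786  -0.398  +0.890  -0.567
     38  0.3220   +1.001  -0.534  +1.780  -1.134
     57  0.4831   +1.359  -0.763  +2.669  -1.700


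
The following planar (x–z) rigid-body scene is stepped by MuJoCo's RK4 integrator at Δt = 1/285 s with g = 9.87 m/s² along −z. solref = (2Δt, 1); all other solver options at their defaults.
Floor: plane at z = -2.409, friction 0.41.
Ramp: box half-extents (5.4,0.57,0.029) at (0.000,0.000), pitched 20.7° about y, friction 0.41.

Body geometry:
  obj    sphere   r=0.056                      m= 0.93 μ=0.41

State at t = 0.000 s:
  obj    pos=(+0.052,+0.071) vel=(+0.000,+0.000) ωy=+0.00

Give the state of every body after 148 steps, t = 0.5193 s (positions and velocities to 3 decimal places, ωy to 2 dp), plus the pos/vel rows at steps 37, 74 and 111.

State at t = 0.5193 s:
  obj    pos=(+0.366,-0.048) vel=(+1.211,-0.457) ωy=+23.10

Key-timestep trajectory:
   step    t(s)  obj.x    obj.z    obj.vx   obj.vz 
     37  0.1298   +0.072  +0.064  +0.303  -0.114
     74  0.2596   +0.131  +0.041  +0.605  -0.229
    111  0.3895   +0.229  +0.004  +0.908  -0.343


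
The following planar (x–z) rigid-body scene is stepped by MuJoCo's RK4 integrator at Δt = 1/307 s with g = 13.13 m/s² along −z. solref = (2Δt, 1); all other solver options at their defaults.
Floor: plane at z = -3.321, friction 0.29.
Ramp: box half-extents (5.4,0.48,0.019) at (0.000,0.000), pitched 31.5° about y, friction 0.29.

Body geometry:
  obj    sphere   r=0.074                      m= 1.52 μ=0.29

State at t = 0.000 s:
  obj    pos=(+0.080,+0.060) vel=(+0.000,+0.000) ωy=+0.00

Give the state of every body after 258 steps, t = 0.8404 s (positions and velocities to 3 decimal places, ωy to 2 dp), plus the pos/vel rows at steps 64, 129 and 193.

State at t = 0.8404 s:
  obj    pos=(+1.556,-0.844) vel=(+3.512,-2.152) ωy=+55.64

Key-timestep trajectory:
   step    t(s)  obj.x    obj.z    obj.vx   obj.vz 
     64  0.2085   +0.171  +0.004  +0.871  -0.534
    129  0.4202   +0.449  -0.166  +1.756  -1.076
    193  0.6287   +0.906  -0.446  +2.627  -1.610


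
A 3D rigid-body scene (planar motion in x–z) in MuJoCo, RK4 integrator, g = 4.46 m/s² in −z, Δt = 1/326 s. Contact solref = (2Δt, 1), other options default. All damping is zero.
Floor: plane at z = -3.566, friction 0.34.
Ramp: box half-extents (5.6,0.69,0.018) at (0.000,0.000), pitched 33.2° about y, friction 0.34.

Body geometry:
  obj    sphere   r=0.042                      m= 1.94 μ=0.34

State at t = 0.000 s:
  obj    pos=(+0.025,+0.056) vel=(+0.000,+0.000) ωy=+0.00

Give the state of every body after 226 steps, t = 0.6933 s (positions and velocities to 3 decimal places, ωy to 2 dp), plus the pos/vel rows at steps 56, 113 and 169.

State at t = 0.6933 s:
  obj    pos=(+0.376,-0.174) vel=(+1.012,-0.662) ωy=+28.79

Key-timestep trajectory:
   step    t(s)  obj.x    obj.z    obj.vx   obj.vz 
     56  0.1718   +0.046  +0.041  +0.251  -0.164
    113  0.3466   +0.113  -0.002  +0.506  -0.331
    169  0.5184   +0.221  -0.073  +0.757  -0.495


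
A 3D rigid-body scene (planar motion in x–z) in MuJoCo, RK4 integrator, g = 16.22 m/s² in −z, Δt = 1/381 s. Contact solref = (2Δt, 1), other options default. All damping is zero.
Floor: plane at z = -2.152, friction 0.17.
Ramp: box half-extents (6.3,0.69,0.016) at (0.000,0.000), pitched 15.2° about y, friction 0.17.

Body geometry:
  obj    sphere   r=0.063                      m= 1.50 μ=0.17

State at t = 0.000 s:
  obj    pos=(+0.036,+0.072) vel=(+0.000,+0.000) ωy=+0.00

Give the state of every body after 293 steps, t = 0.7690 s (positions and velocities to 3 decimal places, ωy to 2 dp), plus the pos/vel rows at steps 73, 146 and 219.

State at t = 0.7690 s:
  obj    pos=(+0.903,-0.163) vel=(+2.254,-0.613) ωy=+37.08

Key-timestep trajectory:
   step    t(s)  obj.x    obj.z    obj.vx   obj.vz 
     73  0.1916   +0.090  +0.057  +0.562  -0.153
    146  0.3832   +0.251  +0.014  +1.123  -0.305
    219  0.5748   +0.520  -0.060  +1.685  -0.458


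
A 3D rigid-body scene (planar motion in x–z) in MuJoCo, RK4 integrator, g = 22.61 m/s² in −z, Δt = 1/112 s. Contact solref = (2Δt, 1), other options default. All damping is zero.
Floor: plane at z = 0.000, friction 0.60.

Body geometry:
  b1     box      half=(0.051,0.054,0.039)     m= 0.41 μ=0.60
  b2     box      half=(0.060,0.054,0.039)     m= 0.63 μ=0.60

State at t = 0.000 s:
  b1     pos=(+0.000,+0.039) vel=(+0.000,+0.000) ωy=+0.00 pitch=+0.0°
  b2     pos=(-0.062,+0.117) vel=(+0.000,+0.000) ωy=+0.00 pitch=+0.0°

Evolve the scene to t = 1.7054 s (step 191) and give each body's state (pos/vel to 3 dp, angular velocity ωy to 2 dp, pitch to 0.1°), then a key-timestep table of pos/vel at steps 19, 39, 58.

State at t = 1.7054 s:
  b1     pos=(+0.000,+0.039) vel=(+0.000,+0.000) ωy=+0.00 pitch=+0.0°
  b2     pos=(-0.116,+0.060) vel=(+0.000,+0.000) ωy=+0.00 pitch=-90.0°

Key-timestep trajectory:
   step    t(s)  b1.x    b1.z    b1.vx   b1.vz   b2.x    b2.z    b2.vx   b2.vz 
     19  0.1696   +0.000  +0.039  +0.000  +0.001   -0.109  +0.061  -0.786  -0.428
     39  0.3482   +0.000  +0.039  +0.000  +0.000   -0.147  +0.071  +0.041  -0.005
     58  0.5179   +0.000  +0.039  +0.000  +0.000   -0.110  +0.062  -0.026  +0.045


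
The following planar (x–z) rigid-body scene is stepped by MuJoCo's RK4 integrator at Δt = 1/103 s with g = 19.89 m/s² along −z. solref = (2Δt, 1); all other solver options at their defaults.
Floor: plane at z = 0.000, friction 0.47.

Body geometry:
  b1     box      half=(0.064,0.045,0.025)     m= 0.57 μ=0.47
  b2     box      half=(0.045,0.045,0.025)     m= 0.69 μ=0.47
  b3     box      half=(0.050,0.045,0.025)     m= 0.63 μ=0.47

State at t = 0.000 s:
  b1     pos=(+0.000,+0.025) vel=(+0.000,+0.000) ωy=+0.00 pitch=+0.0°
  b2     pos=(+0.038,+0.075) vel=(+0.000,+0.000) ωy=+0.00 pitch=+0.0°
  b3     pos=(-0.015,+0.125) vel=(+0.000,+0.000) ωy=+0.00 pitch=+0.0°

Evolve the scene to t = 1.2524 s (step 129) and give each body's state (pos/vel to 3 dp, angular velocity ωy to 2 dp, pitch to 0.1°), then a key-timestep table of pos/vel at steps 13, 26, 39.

State at t = 1.2524 s:
  b1     pos=(+0.000,+0.025) vel=(+0.000,+0.000) ωy=+0.00 pitch=+0.0°
  b2     pos=(+0.038,+0.075) vel=(+0.000,+0.000) ωy=+0.00 pitch=+0.0°
  b3     pos=(-0.136,+0.025) vel=(+0.000,+0.000) ωy=+0.00 pitch=+180.0°

Key-timestep trajectory:
   step    t(s)  b1.x    b1.z    b1.vx   b1.vz   b2.x    b2.z    b2.vx   b2.vz   b3.x    b3.z    b3.vx   b3.vz 
     13  0.1262   +0.000  +0.025  +0.000  +0.001   +0.038  +0.075  +0.001  +0.001   -0.035  +0.105  -0.298  -0.492
     26  0.2524   +0.000  +0.025  +0.001  +0.000   +0.038  +0.075  +0.001  +0.000   -0.093  +0.091  -0.591  -0.410
     39  0.3786   +0.000  +0.025  +0.000  +0.000   +0.038  +0.075  +0.000  +0.000   -0.137  +0.021  +0.023  +0.153


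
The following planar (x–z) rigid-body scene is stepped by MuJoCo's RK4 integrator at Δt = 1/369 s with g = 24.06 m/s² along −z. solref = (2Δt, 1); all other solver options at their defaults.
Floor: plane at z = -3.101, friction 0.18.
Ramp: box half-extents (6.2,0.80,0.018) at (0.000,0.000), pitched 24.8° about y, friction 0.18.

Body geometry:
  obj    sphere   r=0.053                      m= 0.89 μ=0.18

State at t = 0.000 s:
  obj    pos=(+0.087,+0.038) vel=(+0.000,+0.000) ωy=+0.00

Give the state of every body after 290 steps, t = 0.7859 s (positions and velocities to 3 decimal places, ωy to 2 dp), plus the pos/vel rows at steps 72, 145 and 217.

State at t = 0.7859 s:
  obj    pos=(+2.108,-0.896) vel=(+5.143,-2.376) ωy=+106.87

Key-timestep trajectory:
   step    t(s)  obj.x    obj.z    obj.vx   obj.vz 
     72  0.1951   +0.212  -0.020  +1.277  -0.590
    145  0.3930   +0.592  -0.195  +2.572  -1.188
    217  0.5881   +1.219  -0.485  +3.849  -1.778


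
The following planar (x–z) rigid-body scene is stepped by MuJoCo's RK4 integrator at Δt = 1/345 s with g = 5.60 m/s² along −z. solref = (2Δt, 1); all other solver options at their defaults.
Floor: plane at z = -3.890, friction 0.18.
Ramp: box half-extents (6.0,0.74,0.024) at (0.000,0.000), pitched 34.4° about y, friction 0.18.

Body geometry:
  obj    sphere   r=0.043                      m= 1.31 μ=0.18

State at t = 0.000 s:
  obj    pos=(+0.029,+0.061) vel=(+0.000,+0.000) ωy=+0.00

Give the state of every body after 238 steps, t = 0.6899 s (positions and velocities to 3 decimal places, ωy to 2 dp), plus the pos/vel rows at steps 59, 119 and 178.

State at t = 0.6899 s:
  obj    pos=(+0.489,-0.253) vel=(+1.329,-0.913) ωy=+33.16

Key-timestep trajectory:
   step    t(s)  obj.x    obj.z    obj.vx   obj.vz 
     59  0.1710   +0.058  +0.042  +0.330  -0.230
    119  0.3449   +0.144  -0.018  +0.666  -0.456
    178  0.5159   +0.286  -0.115  +0.991  -0.690


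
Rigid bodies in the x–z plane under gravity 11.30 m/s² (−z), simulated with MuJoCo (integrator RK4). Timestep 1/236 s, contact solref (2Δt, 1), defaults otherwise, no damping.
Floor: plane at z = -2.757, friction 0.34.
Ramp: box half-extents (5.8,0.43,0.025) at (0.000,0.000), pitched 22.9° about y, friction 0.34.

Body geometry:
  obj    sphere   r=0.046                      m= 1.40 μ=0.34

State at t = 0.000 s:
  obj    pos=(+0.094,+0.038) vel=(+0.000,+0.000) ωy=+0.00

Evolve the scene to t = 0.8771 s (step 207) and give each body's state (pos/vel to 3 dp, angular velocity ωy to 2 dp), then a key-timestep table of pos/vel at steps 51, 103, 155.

State at t = 0.8771 s:
  obj    pos=(+1.207,-0.433) vel=(+2.538,-1.072) ωy=+59.88

Key-timestep trajectory:
   step    t(s)  obj.x    obj.z    obj.vx   obj.vz 
     51  0.2161   +0.161  +0.009  +0.625  -0.264
    103  0.4364   +0.369  -0.079  +1.263  -0.533
    155  0.6568   +0.718  -0.226  +1.900  -0.803


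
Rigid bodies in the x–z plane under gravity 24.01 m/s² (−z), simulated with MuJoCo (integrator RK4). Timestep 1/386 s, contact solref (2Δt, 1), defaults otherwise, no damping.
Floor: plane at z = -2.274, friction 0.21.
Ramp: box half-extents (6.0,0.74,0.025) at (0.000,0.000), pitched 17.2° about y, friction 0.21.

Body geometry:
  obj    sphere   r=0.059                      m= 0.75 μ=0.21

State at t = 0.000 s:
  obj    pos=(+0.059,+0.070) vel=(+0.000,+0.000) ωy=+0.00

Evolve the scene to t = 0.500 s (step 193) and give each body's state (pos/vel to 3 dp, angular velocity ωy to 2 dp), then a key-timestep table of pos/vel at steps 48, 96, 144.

State at t = 0.500 s:
  obj    pos=(+0.665,-0.118) vel=(+2.422,-0.750) ωy=+42.97

Key-timestep trajectory:
   step    t(s)  obj.x    obj.z    obj.vx   obj.vz 
     48  0.1244   +0.096  +0.058  +0.603  -0.187
     96  0.2487   +0.209  +0.023  +1.205  -0.373
    144  0.3731   +0.396  -0.035  +1.807  -0.559


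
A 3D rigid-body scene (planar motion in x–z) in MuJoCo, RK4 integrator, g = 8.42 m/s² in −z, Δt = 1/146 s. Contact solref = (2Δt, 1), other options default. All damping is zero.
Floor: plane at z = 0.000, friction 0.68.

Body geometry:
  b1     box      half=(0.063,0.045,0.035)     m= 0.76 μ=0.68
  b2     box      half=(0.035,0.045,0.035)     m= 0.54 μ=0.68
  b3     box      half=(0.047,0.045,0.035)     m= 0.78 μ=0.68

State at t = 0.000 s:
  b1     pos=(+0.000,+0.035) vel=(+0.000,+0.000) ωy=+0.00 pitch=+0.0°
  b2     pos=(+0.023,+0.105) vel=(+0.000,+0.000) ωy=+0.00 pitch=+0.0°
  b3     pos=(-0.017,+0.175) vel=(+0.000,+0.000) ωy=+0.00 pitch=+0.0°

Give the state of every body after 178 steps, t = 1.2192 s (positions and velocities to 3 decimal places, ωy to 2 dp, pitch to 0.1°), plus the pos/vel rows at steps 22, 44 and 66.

State at t = 1.2192 s:
  b1     pos=(+0.000,+0.035) vel=(+0.000,+0.000) ωy=+0.00 pitch=+0.0°
  b2     pos=(+0.023,+0.105) vel=(+0.000,+0.000) ωy=+0.00 pitch=+0.0°
  b3     pos=(-0.133,+0.035) vel=(+0.000,+0.000) ωy=+0.00 pitch=+180.0°

Key-timestep trajectory:
   step    t(s)  b1.x    b1.z    b1.vx   b1.vz   b2.x    b2.z    b2.vx   b2.vz   b3.x    b3.z    b3.vx   b3.vz 
     22  0.1507   +0.000  +0.035  +0.000  +0.000   +0.023  +0.105  +0.001  +0.000   -0.025  +0.173  -0.131  -0.052
     44  0.3014   +0.000  +0.035  +0.000  +0.000   +0.023  +0.105  +0.000  +0.000   -0.057  +0.122  -0.233  -0.844
     66  0.4521   +0.000  +0.035  +0.000  +0.000   +0.023  +0.105  +0.000  +0.000   -0.125  +0.062  -0.465  -0.936


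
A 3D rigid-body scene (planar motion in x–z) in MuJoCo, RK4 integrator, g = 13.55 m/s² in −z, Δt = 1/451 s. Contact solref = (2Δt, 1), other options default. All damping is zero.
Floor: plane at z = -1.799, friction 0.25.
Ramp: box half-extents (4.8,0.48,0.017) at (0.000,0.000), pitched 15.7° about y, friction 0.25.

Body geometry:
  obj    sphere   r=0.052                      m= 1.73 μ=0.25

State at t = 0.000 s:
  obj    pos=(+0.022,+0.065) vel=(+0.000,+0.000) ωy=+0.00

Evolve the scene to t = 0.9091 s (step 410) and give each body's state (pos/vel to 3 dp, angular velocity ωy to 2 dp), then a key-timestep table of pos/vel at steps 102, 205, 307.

State at t = 0.9091 s:
  obj    pos=(+1.064,-0.227) vel=(+2.292,-0.644) ωy=+45.78

Key-timestep trajectory:
   step    t(s)  obj.x    obj.z    obj.vx   obj.vz 
    102  0.2262   +0.087  +0.047  +0.570  -0.160
    205  0.4545   +0.283  -0.008  +1.146  -0.322
    307  0.6807   +0.606  -0.099  +1.716  -0.482


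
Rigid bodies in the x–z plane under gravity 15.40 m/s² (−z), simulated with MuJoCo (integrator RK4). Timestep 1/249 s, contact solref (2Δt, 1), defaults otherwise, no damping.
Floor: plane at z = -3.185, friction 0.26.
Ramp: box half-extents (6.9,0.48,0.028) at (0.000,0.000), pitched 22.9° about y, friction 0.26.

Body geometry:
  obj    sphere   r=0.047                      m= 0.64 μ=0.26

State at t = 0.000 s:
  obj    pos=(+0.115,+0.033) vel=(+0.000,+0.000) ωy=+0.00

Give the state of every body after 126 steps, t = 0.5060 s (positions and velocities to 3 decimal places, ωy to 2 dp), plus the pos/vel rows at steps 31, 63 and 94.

State at t = 0.5060 s:
  obj    pos=(+0.620,-0.180) vel=(+1.995,-0.843) ωy=+46.07

Key-timestep trajectory:
   step    t(s)  obj.x    obj.z    obj.vx   obj.vz 
     31  0.1245   +0.146  +0.020  +0.491  -0.207
     63  0.2530   +0.241  -0.020  +0.998  -0.421
     94  0.3775   +0.396  -0.086  +1.489  -0.629


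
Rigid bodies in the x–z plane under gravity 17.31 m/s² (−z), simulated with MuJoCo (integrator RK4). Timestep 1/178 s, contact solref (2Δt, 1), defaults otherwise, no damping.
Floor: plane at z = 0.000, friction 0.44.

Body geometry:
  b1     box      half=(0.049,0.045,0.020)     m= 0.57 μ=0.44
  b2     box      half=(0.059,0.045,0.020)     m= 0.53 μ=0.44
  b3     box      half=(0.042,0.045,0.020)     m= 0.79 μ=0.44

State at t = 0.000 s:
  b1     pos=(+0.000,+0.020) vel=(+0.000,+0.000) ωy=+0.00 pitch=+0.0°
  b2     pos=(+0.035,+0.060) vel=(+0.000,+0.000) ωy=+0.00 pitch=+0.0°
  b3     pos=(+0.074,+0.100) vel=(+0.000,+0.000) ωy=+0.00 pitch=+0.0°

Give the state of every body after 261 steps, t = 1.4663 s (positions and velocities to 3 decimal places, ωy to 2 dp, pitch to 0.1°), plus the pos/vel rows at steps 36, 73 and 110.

State at t = 1.4663 s:
  b1     pos=(+0.000,+0.020) vel=(+0.000,+0.000) ωy=+0.00 pitch=+0.0°
  b2     pos=(+0.121,+0.042) vel=(-0.001,+0.000) ωy=+0.00 pitch=+156.6°
  b3     pos=(+0.209,+0.020) vel=(+0.000,+0.000) ωy=+0.00 pitch=+180.0°

Key-timestep trajectory:
   step    t(s)  b1.x    b1.z    b1.vx   b1.vz   b2.x    b2.z    b2.vx   b2.vz   b3.x    b3.z    b3.vx   b3.vz 
     36  0.2022   +0.000  +0.020  +0.000  +0.000   +0.069  +0.061  +0.335  +0.084   +0.128  +0.044  +0.337  +0.112
     73  0.4101   +0.000  +0.020  +0.000  +0.000   +0.121  +0.062  +0.045  +0.001   +0.160  +0.046  +0.046  +0.004
    110  0.6180   +0.000  +0.020  +0.000  +0.000   +0.136  +0.055  -0.006  -0.189   +0.182  +0.043  +0.260  -0.121


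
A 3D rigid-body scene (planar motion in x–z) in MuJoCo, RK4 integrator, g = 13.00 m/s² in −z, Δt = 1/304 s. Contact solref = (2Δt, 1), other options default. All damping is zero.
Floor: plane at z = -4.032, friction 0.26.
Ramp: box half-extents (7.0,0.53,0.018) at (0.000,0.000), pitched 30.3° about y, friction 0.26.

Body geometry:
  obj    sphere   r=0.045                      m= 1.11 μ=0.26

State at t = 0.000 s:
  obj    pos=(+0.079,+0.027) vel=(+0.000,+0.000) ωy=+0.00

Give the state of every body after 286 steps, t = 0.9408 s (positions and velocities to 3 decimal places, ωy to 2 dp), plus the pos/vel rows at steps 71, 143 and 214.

State at t = 0.9408 s:
  obj    pos=(+1.869,-1.019) vel=(+3.806,-2.224) ωy=+97.93

Key-timestep trajectory:
   step    t(s)  obj.x    obj.z    obj.vx   obj.vz 
     71  0.2336   +0.189  -0.038  +0.945  -0.552
    143  0.4704   +0.527  -0.235  +1.903  -1.112
    214  0.7039   +1.081  -0.559  +2.848  -1.664


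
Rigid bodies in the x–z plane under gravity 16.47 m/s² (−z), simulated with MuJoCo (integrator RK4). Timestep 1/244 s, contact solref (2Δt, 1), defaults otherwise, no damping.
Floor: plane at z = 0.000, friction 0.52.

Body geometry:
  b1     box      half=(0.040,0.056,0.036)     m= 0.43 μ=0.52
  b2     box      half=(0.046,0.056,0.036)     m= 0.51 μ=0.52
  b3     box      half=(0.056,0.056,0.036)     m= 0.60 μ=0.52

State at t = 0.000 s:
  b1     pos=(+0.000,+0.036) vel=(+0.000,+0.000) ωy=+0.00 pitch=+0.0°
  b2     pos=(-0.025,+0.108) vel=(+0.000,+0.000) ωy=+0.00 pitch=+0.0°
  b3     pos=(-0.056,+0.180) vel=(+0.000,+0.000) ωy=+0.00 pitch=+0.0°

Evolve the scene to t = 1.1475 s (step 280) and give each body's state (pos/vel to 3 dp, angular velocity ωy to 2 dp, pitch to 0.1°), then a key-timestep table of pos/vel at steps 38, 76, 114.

State at t = 1.1475 s:
  b1     pos=(+0.000,+0.036) vel=(+0.000,+0.000) ωy=+0.00 pitch=+0.0°
  b2     pos=(-0.089,+0.046) vel=(+0.000,+0.000) ωy=+0.00 pitch=-90.0°
  b3     pos=(-0.278,+0.036) vel=(+0.000,+0.000) ωy=+0.00 pitch=+180.0°

Key-timestep trajectory:
   step    t(s)  b1.x    b1.z    b1.vx   b1.vz   b2.x    b2.z    b2.vx   b2.vz   b3.x    b3.z    b3.vx   b3.vz 
     38  0.1557   +0.000  +0.036  +0.000  +0.000   -0.028  +0.109  -0.042  +0.014   -0.064  +0.178  -0.122  -0.027
     76  0.3115   +0.000  +0.036  +0.001  +0.000   -0.048  +0.110  -0.277  -0.082   -0.114  +0.152  -0.587  -0.575
    114  0.4672   +0.000  +0.036  +0.000  +0.000   -0.089  +0.046  +0.003  +0.014   -0.217  +0.067  -0.583  -0.021
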